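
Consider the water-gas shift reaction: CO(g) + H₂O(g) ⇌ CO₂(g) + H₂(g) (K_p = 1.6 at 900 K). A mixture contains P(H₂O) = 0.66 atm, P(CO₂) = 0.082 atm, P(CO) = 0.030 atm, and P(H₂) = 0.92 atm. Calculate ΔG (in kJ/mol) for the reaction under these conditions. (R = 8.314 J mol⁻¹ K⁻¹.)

Q_p = P(CO₂)·P(H₂) / (P(CO)·P(H₂O)) = (0.082)·(0.92) / ((0.030)·(0.66)) = 3.81
ΔG = RT ln(Q_p/K_p) = (8.314 J mol⁻¹ K⁻¹)(900 K) × ln(3.81/1.6)
   = (7.483 kJ/mol)(0.8676) = 6.49 kJ/mol
ΔG > 0, so the forward reaction is non-spontaneous (proceeds in reverse).

ΔG = 6.49 kJ/mol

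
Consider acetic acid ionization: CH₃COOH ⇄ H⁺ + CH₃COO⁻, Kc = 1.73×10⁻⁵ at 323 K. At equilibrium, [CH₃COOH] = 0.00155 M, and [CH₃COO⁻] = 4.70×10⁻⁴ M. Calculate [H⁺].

At equilibrium, Kc = [H⁺]·[CH₃COO⁻] / [CH₃COOH] = 1.73×10⁻⁵.
([H⁺])·(4.70×10⁻⁴) / (0.00155) = 1.73×10⁻⁵
[H⁺] = 5.71×10⁻⁵ M

[H⁺] = 5.71×10⁻⁵ M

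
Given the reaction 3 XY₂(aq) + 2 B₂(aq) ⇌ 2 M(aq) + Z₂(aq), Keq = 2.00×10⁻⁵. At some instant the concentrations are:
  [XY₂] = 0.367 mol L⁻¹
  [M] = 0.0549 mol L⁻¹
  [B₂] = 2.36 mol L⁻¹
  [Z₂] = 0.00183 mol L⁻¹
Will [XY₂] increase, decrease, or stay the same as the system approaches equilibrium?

stay the same

Q = [M]²·[Z₂] / ([XY₂]³·[B₂]²) = (0.0549)²·(0.00183) / ((0.367)³·(2.36)²) = 2.00×10⁻⁵
Q = 2.00×10⁻⁵ = Keq; the system is at equilibrium.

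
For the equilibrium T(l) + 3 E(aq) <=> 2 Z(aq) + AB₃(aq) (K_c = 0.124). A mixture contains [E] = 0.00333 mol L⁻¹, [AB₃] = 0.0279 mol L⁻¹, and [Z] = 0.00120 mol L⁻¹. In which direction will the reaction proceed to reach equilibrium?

(T is a pure liquid — omitted from Q_c.)
Q_c = [Z]²·[AB₃] / [E]³ = (0.00120)²·(0.0279) / (0.00333)³ = 1.09
Q_c = 1.09 > K_c = 0.124, so the reverse reaction proceeds.

to the left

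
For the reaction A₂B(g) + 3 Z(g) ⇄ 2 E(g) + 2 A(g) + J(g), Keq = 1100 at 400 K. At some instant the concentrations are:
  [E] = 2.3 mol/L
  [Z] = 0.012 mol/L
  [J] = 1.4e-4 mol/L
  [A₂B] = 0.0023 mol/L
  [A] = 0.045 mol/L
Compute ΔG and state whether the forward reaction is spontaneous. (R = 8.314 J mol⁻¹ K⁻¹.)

ΔG = -3.56 kJ/mol; the forward reaction is spontaneous

Q = [E]²·[A]²·[J] / ([A₂B]·[Z]³) = (2.3)²·(0.045)²·(1.4e-4) / ((0.0023)·(0.012)³) = 377
ΔG = RT ln(Q/Keq) = (8.314 J mol⁻¹ K⁻¹)(400 K) × ln(377/1100)
   = (3.326 kJ/mol)(-1.071) = -3.56 kJ/mol
ΔG < 0, so the forward reaction is spontaneous (proceeds forward).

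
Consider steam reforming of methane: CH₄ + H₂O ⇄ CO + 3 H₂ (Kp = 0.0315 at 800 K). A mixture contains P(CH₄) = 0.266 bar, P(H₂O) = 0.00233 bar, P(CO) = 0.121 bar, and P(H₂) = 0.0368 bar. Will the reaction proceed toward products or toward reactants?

Qp = P(CO)·P(H₂)³ / (P(CH₄)·P(H₂O)) = (0.121)·(0.0368)³ / ((0.266)·(0.00233)) = 0.00973
Qp = 0.00973 < Kp = 0.0315, so the forward reaction proceeds.

in the forward direction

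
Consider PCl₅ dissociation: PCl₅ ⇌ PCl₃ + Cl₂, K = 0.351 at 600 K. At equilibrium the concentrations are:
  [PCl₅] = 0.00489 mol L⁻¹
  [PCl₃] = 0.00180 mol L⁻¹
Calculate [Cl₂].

[Cl₂] = 0.954 mol L⁻¹

At equilibrium, K = [PCl₃]·[Cl₂] / [PCl₅] = 0.351.
(0.00180)·([Cl₂]) / (0.00489) = 0.351
[Cl₂] = 0.954 mol L⁻¹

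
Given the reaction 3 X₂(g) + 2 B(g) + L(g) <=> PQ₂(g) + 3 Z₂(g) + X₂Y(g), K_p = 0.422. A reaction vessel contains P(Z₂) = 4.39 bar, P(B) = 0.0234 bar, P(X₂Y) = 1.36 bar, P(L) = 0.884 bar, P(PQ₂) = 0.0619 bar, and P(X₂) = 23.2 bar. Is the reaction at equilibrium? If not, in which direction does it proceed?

in the reverse direction

Q_p = P(PQ₂)·P(Z₂)³·P(X₂Y) / (P(X₂)³·P(B)²·P(L)) = (0.0619)·(4.39)³·(1.36) / ((23.2)³·(0.0234)²·(0.884)) = 1.18
Q_p = 1.18 > K_p = 0.422, so the reverse reaction proceeds.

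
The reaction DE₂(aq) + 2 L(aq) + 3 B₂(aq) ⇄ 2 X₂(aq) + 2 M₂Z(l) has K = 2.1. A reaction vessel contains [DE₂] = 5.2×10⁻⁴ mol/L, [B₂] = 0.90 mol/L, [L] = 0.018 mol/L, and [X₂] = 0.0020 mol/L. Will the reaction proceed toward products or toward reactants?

to the left

(M₂Z is a pure liquid — omitted from Q.)
Q = [X₂]² / ([DE₂]·[L]²·[B₂]³) = (0.0020)² / ((5.2×10⁻⁴)·(0.018)²·(0.90)³) = 33
Q = 33 > K = 2.1, so the reverse reaction proceeds.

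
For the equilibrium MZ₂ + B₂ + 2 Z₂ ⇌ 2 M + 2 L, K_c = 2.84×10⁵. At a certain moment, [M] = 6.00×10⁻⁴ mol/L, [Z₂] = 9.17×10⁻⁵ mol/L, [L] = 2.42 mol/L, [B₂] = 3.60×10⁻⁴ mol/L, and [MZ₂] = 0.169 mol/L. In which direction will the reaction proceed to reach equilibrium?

toward reactants

Q_c = [M]²·[L]² / ([MZ₂]·[B₂]·[Z₂]²) = (6.00×10⁻⁴)²·(2.42)² / ((0.169)·(3.60×10⁻⁴)·(9.17×10⁻⁵)²) = 4.12×10⁶
Q_c = 4.12×10⁶ > K_c = 2.84×10⁵, so the reverse reaction proceeds.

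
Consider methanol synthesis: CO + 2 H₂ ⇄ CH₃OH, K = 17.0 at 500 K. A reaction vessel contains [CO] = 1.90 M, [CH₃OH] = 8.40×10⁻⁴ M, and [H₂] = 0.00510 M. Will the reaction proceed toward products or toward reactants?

at equilibrium

Q = [CH₃OH] / ([CO]·[H₂]²) = (8.40×10⁻⁴) / ((1.90)·(0.00510)²) = 17.0
Q = 17.0 = K, so the system is already at equilibrium.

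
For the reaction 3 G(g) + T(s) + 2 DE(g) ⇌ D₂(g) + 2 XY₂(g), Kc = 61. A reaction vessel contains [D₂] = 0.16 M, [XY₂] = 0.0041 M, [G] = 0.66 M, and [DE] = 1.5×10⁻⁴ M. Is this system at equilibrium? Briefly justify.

no; Q > K, reaction proceeds in reverse

(T is a pure solid — omitted from Qc.)
Qc = [D₂]·[XY₂]² / ([G]³·[DE]²) = (0.16)·(0.0041)² / ((0.66)³·(1.5×10⁻⁴)²) = 420
Qc = 420 > Kc = 61: net reverse reaction.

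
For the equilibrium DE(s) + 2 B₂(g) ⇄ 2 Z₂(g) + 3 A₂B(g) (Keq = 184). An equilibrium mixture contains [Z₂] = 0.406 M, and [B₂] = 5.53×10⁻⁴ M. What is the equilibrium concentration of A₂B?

[A₂B] = 0.0699 M

(DE is a pure solid — omitted from Keq.)
At equilibrium, Keq = [Z₂]²·[A₂B]³ / [B₂]² = 184.
(0.406)²·([A₂B])³ / (5.53×10⁻⁴)² = 184
[A₂B]³ = 3.41×10⁻⁴ ⇒ [A₂B] = 0.0699 M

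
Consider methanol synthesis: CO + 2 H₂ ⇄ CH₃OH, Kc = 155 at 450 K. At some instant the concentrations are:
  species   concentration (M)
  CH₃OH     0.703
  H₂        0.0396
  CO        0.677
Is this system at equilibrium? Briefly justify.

no; Q > K, reaction proceeds in reverse

Qc = [CH₃OH] / ([CO]·[H₂]²) = (0.703) / ((0.677)·(0.0396)²) = 662
Qc = 662 > Kc = 155: net reverse reaction.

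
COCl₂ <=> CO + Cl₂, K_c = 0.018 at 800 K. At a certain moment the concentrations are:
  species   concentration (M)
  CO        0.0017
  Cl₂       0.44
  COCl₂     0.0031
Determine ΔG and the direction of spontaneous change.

Q_c = [CO]·[Cl₂] / [COCl₂] = (0.0017)·(0.44) / (0.0031) = 0.241
ΔG = RT ln(Q_c/K_c) = (8.314 J mol⁻¹ K⁻¹)(800 K) × ln(0.241/0.018)
   = (6.651 kJ/mol)(2.594) = 17.3 kJ/mol
ΔG > 0, so the forward reaction is non-spontaneous (proceeds in reverse).

ΔG = 17.3 kJ/mol; the forward reaction is non-spontaneous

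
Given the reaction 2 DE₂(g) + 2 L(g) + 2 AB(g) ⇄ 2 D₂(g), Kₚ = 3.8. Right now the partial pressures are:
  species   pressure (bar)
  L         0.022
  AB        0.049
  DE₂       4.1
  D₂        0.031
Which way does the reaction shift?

in the reverse direction

Qₚ = P(D₂)² / (P(DE₂)²·P(L)²·P(AB)²) = (0.031)² / ((4.1)²·(0.022)²·(0.049)²) = 49
Qₚ = 49 > Kₚ = 3.8, so the reverse reaction proceeds.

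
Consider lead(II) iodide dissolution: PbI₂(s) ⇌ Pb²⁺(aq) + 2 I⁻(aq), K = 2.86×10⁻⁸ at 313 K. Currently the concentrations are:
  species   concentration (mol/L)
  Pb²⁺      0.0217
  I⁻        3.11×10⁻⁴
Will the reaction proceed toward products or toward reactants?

(PbI₂ is a pure solid — omitted from Q.)
Q = [Pb²⁺]·[I⁻]² = (0.0217)·(3.11×10⁻⁴)² = 2.10×10⁻⁹
Q = 2.10×10⁻⁹ < K = 2.86×10⁻⁸, so the forward reaction proceeds.

toward products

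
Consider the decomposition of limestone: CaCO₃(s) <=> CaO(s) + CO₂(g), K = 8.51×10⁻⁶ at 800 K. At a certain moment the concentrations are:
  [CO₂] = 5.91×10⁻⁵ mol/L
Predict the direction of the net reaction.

(CaCO₃, CaO are pure solids — omitted from Q.)
Q = [CO₂] = 5.91×10⁻⁵
Q = 5.91×10⁻⁵ > K = 8.51×10⁻⁶, so the reverse reaction proceeds.

in the reverse direction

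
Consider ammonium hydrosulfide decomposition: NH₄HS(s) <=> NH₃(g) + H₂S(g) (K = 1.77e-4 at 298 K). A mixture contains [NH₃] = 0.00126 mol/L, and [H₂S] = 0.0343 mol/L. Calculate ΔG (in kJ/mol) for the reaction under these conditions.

(NH₄HS is a pure solid — omitted from Q.)
Q = [NH₃]·[H₂S] = (0.00126)·(0.0343) = 4.32e-5
ΔG = RT ln(Q/K) = (8.314 J mol⁻¹ K⁻¹)(298 K) × ln(4.32e-5/1.77e-4)
   = (2.478 kJ/mol)(-1.410) = -3.49 kJ/mol
ΔG < 0, so the forward reaction is spontaneous (proceeds forward).

ΔG = -3.49 kJ/mol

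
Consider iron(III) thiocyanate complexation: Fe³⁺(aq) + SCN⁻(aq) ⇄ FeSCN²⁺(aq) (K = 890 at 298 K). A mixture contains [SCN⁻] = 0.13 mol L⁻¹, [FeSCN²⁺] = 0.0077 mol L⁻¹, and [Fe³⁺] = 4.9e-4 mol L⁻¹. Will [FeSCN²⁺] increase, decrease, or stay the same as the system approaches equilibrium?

Q = [FeSCN²⁺] / ([Fe³⁺]·[SCN⁻]) = (0.0077) / ((4.9e-4)·(0.13)) = 120
Q = 120 < K = 890: net forward reaction.
FeSCN²⁺ is a product, so it increases.

increase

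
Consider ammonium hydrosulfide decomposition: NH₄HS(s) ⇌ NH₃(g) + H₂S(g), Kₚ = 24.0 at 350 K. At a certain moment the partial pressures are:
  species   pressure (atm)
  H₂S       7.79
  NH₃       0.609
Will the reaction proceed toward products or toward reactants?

forward (toward products)

(NH₄HS is a pure solid — omitted from Qₚ.)
Qₚ = P(NH₃)·P(H₂S) = (0.609)·(7.79) = 4.74
Qₚ = 4.74 < Kₚ = 24.0, so the forward reaction proceeds.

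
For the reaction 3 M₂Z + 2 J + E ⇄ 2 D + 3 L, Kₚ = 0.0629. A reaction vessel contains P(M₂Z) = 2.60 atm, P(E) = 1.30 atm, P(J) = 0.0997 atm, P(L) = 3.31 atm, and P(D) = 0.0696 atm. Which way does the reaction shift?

reverse (toward reactants)

Qₚ = P(D)²·P(L)³ / (P(M₂Z)³·P(J)²·P(E)) = (0.0696)²·(3.31)³ / ((2.60)³·(0.0997)²·(1.30)) = 0.773
Qₚ = 0.773 > Kₚ = 0.0629, so the reverse reaction proceeds.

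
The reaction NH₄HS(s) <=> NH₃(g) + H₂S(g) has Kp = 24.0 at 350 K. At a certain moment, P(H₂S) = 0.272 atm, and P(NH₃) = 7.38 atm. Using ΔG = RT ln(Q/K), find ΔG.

(NH₄HS is a pure solid — omitted from Qp.)
Qp = P(NH₃)·P(H₂S) = (7.38)·(0.272) = 2.01
ΔG = RT ln(Qp/Kp) = (8.314 J mol⁻¹ K⁻¹)(350 K) × ln(2.01/24.0)
   = (2.910 kJ/mol)(-2.480) = -7.22 kJ/mol
ΔG < 0, so the forward reaction is spontaneous (proceeds forward).

ΔG = -7.22 kJ/mol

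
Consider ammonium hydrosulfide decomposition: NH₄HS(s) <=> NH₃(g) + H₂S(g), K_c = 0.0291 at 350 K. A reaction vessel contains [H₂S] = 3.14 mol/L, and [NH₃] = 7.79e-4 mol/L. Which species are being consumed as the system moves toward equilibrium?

NH₄HS (reactants)

(NH₄HS is a pure solid — omitted from Q_c.)
Q_c = [NH₃]·[H₂S] = (7.79e-4)·(3.14) = 0.00245
Q_c = 0.00245 < K_c = 0.0291: net forward reaction.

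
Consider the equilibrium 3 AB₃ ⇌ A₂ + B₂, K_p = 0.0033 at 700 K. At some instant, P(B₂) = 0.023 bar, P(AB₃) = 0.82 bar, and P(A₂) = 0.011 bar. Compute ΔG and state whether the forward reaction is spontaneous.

ΔG = -11.5 kJ/mol; the forward reaction is spontaneous

Q_p = P(A₂)·P(B₂) / P(AB₃)³ = (0.011)·(0.023) / (0.82)³ = 4.59×10⁻⁴
ΔG = RT ln(Q_p/K_p) = (8.314 J mol⁻¹ K⁻¹)(700 K) × ln(4.59×10⁻⁴/0.0033)
   = (5.820 kJ/mol)(-1.973) = -11.5 kJ/mol
ΔG < 0, so the forward reaction is spontaneous (proceeds forward).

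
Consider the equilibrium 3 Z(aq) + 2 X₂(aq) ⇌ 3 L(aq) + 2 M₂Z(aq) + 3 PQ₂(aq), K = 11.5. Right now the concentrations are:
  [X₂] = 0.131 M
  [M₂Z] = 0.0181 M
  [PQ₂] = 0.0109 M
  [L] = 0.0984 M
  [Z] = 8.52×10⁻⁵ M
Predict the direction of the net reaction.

Q = [L]³·[M₂Z]²·[PQ₂]³ / ([Z]³·[X₂]²) = (0.0984)³·(0.0181)²·(0.0109)³ / ((8.52×10⁻⁵)³·(0.131)²) = 38.1
Q = 38.1 > K = 11.5, so the reverse reaction proceeds.

reverse (toward reactants)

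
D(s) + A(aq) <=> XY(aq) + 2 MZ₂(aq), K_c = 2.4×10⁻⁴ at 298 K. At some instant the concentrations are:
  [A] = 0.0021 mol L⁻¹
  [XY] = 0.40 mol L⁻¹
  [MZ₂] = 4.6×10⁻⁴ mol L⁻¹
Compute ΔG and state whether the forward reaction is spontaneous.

ΔG = -4.42 kJ/mol; the forward reaction is spontaneous

(D is a pure solid — omitted from Q_c.)
Q_c = [XY]·[MZ₂]² / [A] = (0.40)·(4.6×10⁻⁴)² / (0.0021) = 4.03×10⁻⁵
ΔG = RT ln(Q_c/K_c) = (8.314 J mol⁻¹ K⁻¹)(298 K) × ln(4.03×10⁻⁵/2.4×10⁻⁴)
   = (2.478 kJ/mol)(-1.784) = -4.42 kJ/mol
ΔG < 0, so the forward reaction is spontaneous (proceeds forward).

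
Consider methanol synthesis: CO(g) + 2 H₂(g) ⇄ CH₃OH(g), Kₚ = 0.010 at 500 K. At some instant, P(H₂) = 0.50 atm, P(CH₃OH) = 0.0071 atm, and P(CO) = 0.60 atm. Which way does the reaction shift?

Qₚ = P(CH₃OH) / (P(CO)·P(H₂)²) = (0.0071) / ((0.60)·(0.50)²) = 0.047
Qₚ = 0.047 > Kₚ = 0.010, so the reverse reaction proceeds.

to the left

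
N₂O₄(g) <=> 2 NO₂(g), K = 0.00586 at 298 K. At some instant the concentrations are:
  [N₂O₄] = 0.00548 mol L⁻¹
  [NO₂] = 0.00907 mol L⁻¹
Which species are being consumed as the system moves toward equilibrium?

Q = [NO₂]² / [N₂O₄] = (0.00907)² / (0.00548) = 0.0150
Q = 0.0150 > K = 0.00586: net reverse reaction.

NO₂ (products)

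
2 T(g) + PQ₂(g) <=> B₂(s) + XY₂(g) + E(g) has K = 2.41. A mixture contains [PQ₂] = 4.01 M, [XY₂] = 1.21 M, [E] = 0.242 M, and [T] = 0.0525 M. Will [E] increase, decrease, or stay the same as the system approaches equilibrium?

decrease

(B₂ is a pure solid — omitted from Q.)
Q = [XY₂]·[E] / ([T]²·[PQ₂]) = (1.21)·(0.242) / ((0.0525)²·(4.01)) = 26.5
Q = 26.5 > K = 2.41: net reverse reaction.
E is a product, so it decreases.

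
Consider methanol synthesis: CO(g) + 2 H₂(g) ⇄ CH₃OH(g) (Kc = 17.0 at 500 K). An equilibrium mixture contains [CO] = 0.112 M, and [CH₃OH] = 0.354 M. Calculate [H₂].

[H₂] = 0.431 M

At equilibrium, Kc = [CH₃OH] / ([CO]·[H₂]²) = 17.0.
(0.354) / ((0.112)·([H₂])²) = 17.0
[H₂]² = 0.186 ⇒ [H₂] = 0.431 M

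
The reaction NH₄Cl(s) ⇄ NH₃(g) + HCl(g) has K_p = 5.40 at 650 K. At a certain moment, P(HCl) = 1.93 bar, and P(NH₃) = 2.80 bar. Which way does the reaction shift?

(NH₄Cl is a pure solid — omitted from Q_p.)
Q_p = P(NH₃)·P(HCl) = (2.80)·(1.93) = 5.40
Q_p = 5.40 = K_p, so the system is already at equilibrium.

at equilibrium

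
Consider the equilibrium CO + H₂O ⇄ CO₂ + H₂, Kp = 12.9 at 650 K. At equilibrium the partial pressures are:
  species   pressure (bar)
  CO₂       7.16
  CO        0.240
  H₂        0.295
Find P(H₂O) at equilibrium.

P(H₂O) = 0.682 bar

At equilibrium, Kp = P(CO₂)·P(H₂) / (P(CO)·P(H₂O)) = 12.9.
(7.16)·(0.295) / ((0.240)·(P(H₂O))) = 12.9
P(H₂O) = 0.682 bar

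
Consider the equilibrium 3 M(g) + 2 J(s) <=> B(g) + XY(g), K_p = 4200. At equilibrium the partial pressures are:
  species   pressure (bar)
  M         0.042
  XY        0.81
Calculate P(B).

(J is a pure solid — omitted from K_p.)
At equilibrium, K_p = P(B)·P(XY) / P(M)³ = 4200.
(P(B))·(0.81) / (0.042)³ = 4200
P(B) = 0.384 = 0.38 bar

P(B) = 0.38 bar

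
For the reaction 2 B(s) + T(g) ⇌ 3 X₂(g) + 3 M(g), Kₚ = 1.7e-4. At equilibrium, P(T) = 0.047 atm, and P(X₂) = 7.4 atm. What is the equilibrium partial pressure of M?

(B is a pure solid — omitted from Kₚ.)
At equilibrium, Kₚ = P(X₂)³·P(M)³ / P(T) = 1.7e-4.
(7.4)³·(P(M))³ / (0.047) = 1.7e-4
P(M)³ = 1.97e-8 ⇒ P(M) = 0.0027 atm

P(M) = 0.0027 atm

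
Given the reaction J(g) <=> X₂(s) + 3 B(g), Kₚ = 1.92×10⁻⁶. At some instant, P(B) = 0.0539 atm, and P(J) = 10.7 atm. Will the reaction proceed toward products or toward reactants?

to the left

(X₂ is a pure solid — omitted from Qₚ.)
Qₚ = P(B)³ / P(J) = (0.0539)³ / (10.7) = 1.46×10⁻⁵
Qₚ = 1.46×10⁻⁵ > Kₚ = 1.92×10⁻⁶, so the reverse reaction proceeds.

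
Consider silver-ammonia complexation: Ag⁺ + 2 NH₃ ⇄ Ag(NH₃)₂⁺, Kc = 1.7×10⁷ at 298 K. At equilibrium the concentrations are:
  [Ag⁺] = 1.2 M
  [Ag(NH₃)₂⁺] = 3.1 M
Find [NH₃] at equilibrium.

[NH₃] = 3.9×10⁻⁴ M

At equilibrium, Kc = [Ag(NH₃)₂⁺] / ([Ag⁺]·[NH₃]²) = 1.7×10⁷.
(3.1) / ((1.2)·([NH₃])²) = 1.7×10⁷
[NH₃]² = 1.52×10⁻⁷ ⇒ [NH₃] = 3.9×10⁻⁴ M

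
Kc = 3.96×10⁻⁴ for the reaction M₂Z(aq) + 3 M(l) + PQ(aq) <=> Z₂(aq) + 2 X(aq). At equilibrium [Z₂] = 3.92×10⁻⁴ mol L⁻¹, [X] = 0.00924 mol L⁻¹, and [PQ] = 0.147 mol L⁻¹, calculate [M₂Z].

[M₂Z] = 5.75×10⁻⁴ mol L⁻¹

(M is a pure liquid — omitted from Kc.)
At equilibrium, Kc = [Z₂]·[X]² / ([M₂Z]·[PQ]) = 3.96×10⁻⁴.
(3.92×10⁻⁴)·(0.00924)² / (([M₂Z])·(0.147)) = 3.96×10⁻⁴
[M₂Z] = 5.75×10⁻⁴ mol L⁻¹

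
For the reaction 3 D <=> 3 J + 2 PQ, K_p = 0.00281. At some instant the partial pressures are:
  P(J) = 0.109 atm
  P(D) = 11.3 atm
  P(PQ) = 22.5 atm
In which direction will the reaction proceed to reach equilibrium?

Q_p = P(J)³·P(PQ)² / P(D)³ = (0.109)³·(22.5)² / (11.3)³ = 4.54e-4
Q_p = 4.54e-4 < K_p = 0.00281, so the forward reaction proceeds.

forward (toward products)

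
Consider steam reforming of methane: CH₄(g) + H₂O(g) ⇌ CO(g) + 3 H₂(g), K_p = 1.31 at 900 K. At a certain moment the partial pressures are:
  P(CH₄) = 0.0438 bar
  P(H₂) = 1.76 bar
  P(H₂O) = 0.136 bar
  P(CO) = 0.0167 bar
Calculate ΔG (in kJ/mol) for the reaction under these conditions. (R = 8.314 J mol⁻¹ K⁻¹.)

Q_p = P(CO)·P(H₂)³ / (P(CH₄)·P(H₂O)) = (0.0167)·(1.76)³ / ((0.0438)·(0.136)) = 15.3
ΔG = RT ln(Q_p/K_p) = (8.314 J mol⁻¹ K⁻¹)(900 K) × ln(15.3/1.31)
   = (7.483 kJ/mol)(2.458) = 18.4 kJ/mol
ΔG > 0, so the forward reaction is non-spontaneous (proceeds in reverse).

ΔG = 18.4 kJ/mol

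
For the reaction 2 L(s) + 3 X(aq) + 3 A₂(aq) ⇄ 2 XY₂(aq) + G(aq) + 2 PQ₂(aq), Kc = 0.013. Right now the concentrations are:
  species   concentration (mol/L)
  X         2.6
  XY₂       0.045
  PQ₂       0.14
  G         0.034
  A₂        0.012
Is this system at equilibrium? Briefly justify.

(L is a pure solid — omitted from Qc.)
Qc = [XY₂]²·[G]·[PQ₂]² / ([X]³·[A₂]³) = (0.045)²·(0.034)·(0.14)² / ((2.6)³·(0.012)³) = 0.044
Qc = 0.044 > Kc = 0.013: net reverse reaction.

no; Q > K, reaction proceeds in reverse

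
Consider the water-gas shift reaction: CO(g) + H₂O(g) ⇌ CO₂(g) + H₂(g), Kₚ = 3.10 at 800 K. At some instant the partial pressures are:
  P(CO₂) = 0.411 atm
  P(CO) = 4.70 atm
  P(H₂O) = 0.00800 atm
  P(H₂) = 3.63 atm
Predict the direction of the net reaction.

to the left

Qₚ = P(CO₂)·P(H₂) / (P(CO)·P(H₂O)) = (0.411)·(3.63) / ((4.70)·(0.00800)) = 39.7
Qₚ = 39.7 > Kₚ = 3.10, so the reverse reaction proceeds.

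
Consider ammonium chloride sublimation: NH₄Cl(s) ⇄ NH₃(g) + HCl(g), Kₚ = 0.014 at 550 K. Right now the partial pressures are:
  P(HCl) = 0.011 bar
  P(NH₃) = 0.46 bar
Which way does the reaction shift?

to the right

(NH₄Cl is a pure solid — omitted from Qₚ.)
Qₚ = P(NH₃)·P(HCl) = (0.46)·(0.011) = 0.0051
Qₚ = 0.0051 < Kₚ = 0.014, so the forward reaction proceeds.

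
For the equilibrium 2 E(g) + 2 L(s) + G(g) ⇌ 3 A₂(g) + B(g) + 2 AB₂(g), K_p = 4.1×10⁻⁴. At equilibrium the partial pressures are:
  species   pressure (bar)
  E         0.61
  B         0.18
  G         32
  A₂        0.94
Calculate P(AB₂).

(L is a pure solid — omitted from K_p.)
At equilibrium, K_p = P(A₂)³·P(B)·P(AB₂)² / (P(E)²·P(G)) = 4.1×10⁻⁴.
(0.94)³·(0.18)·(P(AB₂))² / ((0.61)²·(32)) = 4.1×10⁻⁴
P(AB₂)² = 0.0327 ⇒ P(AB₂) = 0.18 bar

P(AB₂) = 0.18 bar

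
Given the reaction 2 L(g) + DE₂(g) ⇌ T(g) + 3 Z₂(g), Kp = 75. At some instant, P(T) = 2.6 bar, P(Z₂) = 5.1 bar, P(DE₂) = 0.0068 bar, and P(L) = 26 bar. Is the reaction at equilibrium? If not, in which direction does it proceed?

Qp = P(T)·P(Z₂)³ / (P(L)²·P(DE₂)) = (2.6)·(5.1)³ / ((26)²·(0.0068)) = 75
Qp = 75 = Kp, so the system is already at equilibrium.

neither direction; the system is at equilibrium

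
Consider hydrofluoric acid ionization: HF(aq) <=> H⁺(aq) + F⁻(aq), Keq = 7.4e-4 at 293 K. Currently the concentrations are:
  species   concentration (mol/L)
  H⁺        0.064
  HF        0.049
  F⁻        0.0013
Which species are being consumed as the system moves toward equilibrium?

Q = [H⁺]·[F⁻] / [HF] = (0.064)·(0.0013) / (0.049) = 0.0017
Q = 0.0017 > Keq = 7.4e-4: net reverse reaction.

H⁺, F⁻ (products)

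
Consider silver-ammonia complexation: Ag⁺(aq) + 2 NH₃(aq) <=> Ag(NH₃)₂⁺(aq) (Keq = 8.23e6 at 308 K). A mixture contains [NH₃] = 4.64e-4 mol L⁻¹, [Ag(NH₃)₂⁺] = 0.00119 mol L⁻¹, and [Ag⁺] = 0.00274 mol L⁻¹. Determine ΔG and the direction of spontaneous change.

ΔG = -3.60 kJ/mol; the forward reaction is spontaneous

Q = [Ag(NH₃)₂⁺] / ([Ag⁺]·[NH₃]²) = (0.00119) / ((0.00274)·(4.64e-4)²) = 2.02e6
ΔG = RT ln(Q/Keq) = (8.314 J mol⁻¹ K⁻¹)(308 K) × ln(2.02e6/8.23e6)
   = (2.561 kJ/mol)(-1.405) = -3.60 kJ/mol
ΔG < 0, so the forward reaction is spontaneous (proceeds forward).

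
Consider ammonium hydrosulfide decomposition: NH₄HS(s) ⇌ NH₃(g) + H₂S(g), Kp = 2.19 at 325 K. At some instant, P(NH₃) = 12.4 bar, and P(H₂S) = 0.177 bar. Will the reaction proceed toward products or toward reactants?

at equilibrium

(NH₄HS is a pure solid — omitted from Qp.)
Qp = P(NH₃)·P(H₂S) = (12.4)·(0.177) = 2.19
Qp = 2.19 = Kp, so the system is already at equilibrium.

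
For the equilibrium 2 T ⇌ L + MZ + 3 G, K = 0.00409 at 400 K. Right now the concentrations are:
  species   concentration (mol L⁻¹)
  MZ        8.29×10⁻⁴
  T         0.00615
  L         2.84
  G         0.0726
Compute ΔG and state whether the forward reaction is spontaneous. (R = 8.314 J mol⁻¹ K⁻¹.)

ΔG = 5.86 kJ/mol; the forward reaction is non-spontaneous

Q = [L]·[MZ]·[G]³ / [T]² = (2.84)·(8.29×10⁻⁴)·(0.0726)³ / (0.00615)² = 0.0238
ΔG = RT ln(Q/K) = (8.314 J mol⁻¹ K⁻¹)(400 K) × ln(0.0238/0.00409)
   = (3.326 kJ/mol)(1.761) = 5.86 kJ/mol
ΔG > 0, so the forward reaction is non-spontaneous (proceeds in reverse).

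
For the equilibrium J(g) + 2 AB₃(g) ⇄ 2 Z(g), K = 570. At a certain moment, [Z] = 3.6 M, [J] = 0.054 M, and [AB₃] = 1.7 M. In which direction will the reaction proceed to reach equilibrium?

Q = [Z]² / ([J]·[AB₃]²) = (3.6)² / ((0.054)·(1.7)²) = 83
Q = 83 < K = 570, so the forward reaction proceeds.

to the right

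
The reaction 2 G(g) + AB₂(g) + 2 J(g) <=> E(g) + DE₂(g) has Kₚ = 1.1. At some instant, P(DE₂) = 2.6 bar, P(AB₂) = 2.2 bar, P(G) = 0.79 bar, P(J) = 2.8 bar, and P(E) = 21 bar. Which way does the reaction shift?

in the reverse direction

Qₚ = P(E)·P(DE₂) / (P(G)²·P(AB₂)·P(J)²) = (21)·(2.6) / ((0.79)²·(2.2)·(2.8)²) = 5.1
Qₚ = 5.1 > Kₚ = 1.1, so the reverse reaction proceeds.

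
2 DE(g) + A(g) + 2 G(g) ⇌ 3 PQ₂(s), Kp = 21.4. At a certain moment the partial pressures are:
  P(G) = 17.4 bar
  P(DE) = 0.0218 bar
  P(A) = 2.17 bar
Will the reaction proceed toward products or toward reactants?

in the forward direction

(PQ₂ is a pure solid — omitted from Qp.)
Qp = 1 / (P(DE)²·P(A)·P(G)²) = 1 / ((0.0218)²·(2.17)·(17.4)²) = 3.20
Qp = 3.20 < Kp = 21.4, so the forward reaction proceeds.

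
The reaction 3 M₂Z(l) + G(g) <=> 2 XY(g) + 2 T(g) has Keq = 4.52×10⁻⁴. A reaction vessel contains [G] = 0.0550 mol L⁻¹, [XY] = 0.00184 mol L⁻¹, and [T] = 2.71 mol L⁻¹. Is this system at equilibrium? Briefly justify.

yes, at equilibrium

(M₂Z is a pure liquid — omitted from Q.)
Q = [XY]²·[T]² / [G] = (0.00184)²·(2.71)² / (0.0550) = 4.52×10⁻⁴
Q = 4.52×10⁻⁴ = Keq; the system is at equilibrium.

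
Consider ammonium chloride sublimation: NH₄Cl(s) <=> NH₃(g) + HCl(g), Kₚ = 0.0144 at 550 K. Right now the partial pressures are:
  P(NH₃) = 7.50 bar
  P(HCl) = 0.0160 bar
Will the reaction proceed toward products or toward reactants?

(NH₄Cl is a pure solid — omitted from Qₚ.)
Qₚ = P(NH₃)·P(HCl) = (7.50)·(0.0160) = 0.120
Qₚ = 0.120 > Kₚ = 0.0144, so the reverse reaction proceeds.

toward reactants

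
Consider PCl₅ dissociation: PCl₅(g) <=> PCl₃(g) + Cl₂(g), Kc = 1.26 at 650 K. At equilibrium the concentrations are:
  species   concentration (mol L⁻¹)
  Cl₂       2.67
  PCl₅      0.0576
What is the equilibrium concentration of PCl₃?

[PCl₃] = 0.0272 mol L⁻¹

At equilibrium, Kc = [PCl₃]·[Cl₂] / [PCl₅] = 1.26.
([PCl₃])·(2.67) / (0.0576) = 1.26
[PCl₃] = 0.0272 mol L⁻¹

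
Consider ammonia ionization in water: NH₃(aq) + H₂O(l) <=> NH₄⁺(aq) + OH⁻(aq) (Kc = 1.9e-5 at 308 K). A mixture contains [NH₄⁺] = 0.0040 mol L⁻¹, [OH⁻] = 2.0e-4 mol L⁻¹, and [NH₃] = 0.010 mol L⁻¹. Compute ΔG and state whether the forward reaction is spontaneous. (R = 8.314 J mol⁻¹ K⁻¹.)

ΔG = 3.68 kJ/mol; the forward reaction is non-spontaneous

(H₂O is a pure liquid — omitted from Qc.)
Qc = [NH₄⁺]·[OH⁻] / [NH₃] = (0.0040)·(2.0e-4) / (0.010) = 8.00e-5
ΔG = RT ln(Qc/Kc) = (8.314 J mol⁻¹ K⁻¹)(308 K) × ln(8.00e-5/1.9e-5)
   = (2.561 kJ/mol)(1.438) = 3.68 kJ/mol
ΔG > 0, so the forward reaction is non-spontaneous (proceeds in reverse).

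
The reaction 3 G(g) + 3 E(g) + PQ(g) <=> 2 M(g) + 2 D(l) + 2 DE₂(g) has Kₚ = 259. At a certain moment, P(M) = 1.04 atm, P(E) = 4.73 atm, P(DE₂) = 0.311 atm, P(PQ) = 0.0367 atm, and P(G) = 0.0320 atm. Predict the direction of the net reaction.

toward reactants

(D is a pure liquid — omitted from Qₚ.)
Qₚ = P(M)²·P(DE₂)² / (P(G)³·P(E)³·P(PQ)) = (1.04)²·(0.311)² / ((0.0320)³·(4.73)³·(0.0367)) = 822
Qₚ = 822 > Kₚ = 259, so the reverse reaction proceeds.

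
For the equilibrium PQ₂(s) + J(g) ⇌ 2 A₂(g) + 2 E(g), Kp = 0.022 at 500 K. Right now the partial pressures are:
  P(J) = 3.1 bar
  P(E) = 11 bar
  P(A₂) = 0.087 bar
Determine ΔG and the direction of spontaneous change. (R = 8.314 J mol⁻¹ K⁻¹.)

ΔG = 10.8 kJ/mol; the forward reaction is non-spontaneous

(PQ₂ is a pure solid — omitted from Qp.)
Qp = P(A₂)²·P(E)² / P(J) = (0.087)²·(11)² / (3.1) = 0.295
ΔG = RT ln(Qp/Kp) = (8.314 J mol⁻¹ K⁻¹)(500 K) × ln(0.295/0.022)
   = (4.157 kJ/mol)(2.596) = 10.8 kJ/mol
ΔG > 0, so the forward reaction is non-spontaneous (proceeds in reverse).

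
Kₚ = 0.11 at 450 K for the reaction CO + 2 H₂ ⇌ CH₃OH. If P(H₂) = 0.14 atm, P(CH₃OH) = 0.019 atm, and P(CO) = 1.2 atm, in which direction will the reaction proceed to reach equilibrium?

toward reactants

Qₚ = P(CH₃OH) / (P(CO)·P(H₂)²) = (0.019) / ((1.2)·(0.14)²) = 0.81
Qₚ = 0.81 > Kₚ = 0.11, so the reverse reaction proceeds.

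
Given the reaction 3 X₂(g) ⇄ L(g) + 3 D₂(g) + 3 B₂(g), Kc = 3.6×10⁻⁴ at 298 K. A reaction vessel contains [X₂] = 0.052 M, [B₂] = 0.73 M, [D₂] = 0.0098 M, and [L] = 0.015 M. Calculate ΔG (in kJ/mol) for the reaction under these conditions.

Qc = [L]·[D₂]³·[B₂]³ / [X₂]³ = (0.015)·(0.0098)³·(0.73)³ / (0.052)³ = 3.91×10⁻⁵
ΔG = RT ln(Qc/Kc) = (8.314 J mol⁻¹ K⁻¹)(298 K) × ln(3.91×10⁻⁵/3.6×10⁻⁴)
   = (2.478 kJ/mol)(-2.220) = -5.50 kJ/mol
ΔG < 0, so the forward reaction is spontaneous (proceeds forward).

ΔG = -5.50 kJ/mol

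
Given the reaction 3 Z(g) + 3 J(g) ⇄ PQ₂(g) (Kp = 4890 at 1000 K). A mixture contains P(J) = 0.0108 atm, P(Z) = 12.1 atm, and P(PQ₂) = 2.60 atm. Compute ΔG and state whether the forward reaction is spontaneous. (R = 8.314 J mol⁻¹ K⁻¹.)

Qp = P(PQ₂) / (P(Z)³·P(J)³) = (2.60) / ((12.1)³·(0.0108)³) = 1170
ΔG = RT ln(Qp/Kp) = (8.314 J mol⁻¹ K⁻¹)(1000 K) × ln(1170/4890)
   = (8.314 kJ/mol)(-1.430) = -11.9 kJ/mol
ΔG < 0, so the forward reaction is spontaneous (proceeds forward).

ΔG = -11.9 kJ/mol; the forward reaction is spontaneous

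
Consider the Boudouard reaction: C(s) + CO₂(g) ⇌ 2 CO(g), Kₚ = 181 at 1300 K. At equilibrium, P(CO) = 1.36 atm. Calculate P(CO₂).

(C is a pure solid — omitted from Kₚ.)
At equilibrium, Kₚ = P(CO)² / P(CO₂) = 181.
(1.36)² / (P(CO₂)) = 181
P(CO₂) = 0.0102 atm

P(CO₂) = 0.0102 atm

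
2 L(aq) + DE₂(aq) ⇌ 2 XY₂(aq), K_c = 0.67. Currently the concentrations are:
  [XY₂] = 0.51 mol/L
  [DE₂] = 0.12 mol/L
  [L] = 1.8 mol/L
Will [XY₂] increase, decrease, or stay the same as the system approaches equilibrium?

stay the same

Q_c = [XY₂]² / ([L]²·[DE₂]) = (0.51)² / ((1.8)²·(0.12)) = 0.67
Q_c = 0.67 = K_c; the system is at equilibrium.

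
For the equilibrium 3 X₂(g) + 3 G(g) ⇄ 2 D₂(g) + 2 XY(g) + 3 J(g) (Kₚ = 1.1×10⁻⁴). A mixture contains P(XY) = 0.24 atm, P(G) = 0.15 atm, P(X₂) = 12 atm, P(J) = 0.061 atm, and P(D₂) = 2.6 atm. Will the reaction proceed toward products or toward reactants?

toward products

Qₚ = P(D₂)²·P(XY)²·P(J)³ / (P(X₂)³·P(G)³) = (2.6)²·(0.24)²·(0.061)³ / ((12)³·(0.15)³) = 1.5×10⁻⁵
Qₚ = 1.5×10⁻⁵ < Kₚ = 1.1×10⁻⁴, so the forward reaction proceeds.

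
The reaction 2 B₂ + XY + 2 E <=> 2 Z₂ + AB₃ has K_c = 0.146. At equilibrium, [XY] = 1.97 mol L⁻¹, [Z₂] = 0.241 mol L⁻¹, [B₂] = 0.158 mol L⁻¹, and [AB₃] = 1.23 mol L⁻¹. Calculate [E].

At equilibrium, K_c = [Z₂]²·[AB₃] / ([B₂]²·[XY]·[E]²) = 0.146.
(0.241)²·(1.23) / ((0.158)²·(1.97)·([E])²) = 0.146
[E]² = 9.95 ⇒ [E] = 3.15 mol L⁻¹

[E] = 3.15 mol L⁻¹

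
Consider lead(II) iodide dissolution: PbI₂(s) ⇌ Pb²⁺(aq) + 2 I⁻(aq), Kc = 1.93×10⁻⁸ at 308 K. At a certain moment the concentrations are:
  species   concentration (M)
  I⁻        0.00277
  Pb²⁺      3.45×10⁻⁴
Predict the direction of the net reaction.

(PbI₂ is a pure solid — omitted from Qc.)
Qc = [Pb²⁺]·[I⁻]² = (3.45×10⁻⁴)·(0.00277)² = 2.65×10⁻⁹
Qc = 2.65×10⁻⁹ < Kc = 1.93×10⁻⁸, so the forward reaction proceeds.

forward (toward products)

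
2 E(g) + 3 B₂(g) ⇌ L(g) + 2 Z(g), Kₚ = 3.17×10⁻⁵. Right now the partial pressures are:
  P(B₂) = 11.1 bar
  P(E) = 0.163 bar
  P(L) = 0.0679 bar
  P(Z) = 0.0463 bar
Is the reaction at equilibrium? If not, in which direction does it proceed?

Qₚ = P(L)·P(Z)² / (P(E)²·P(B₂)³) = (0.0679)·(0.0463)² / ((0.163)²·(11.1)³) = 4.01×10⁻⁶
Qₚ = 4.01×10⁻⁶ < Kₚ = 3.17×10⁻⁵, so the forward reaction proceeds.

toward products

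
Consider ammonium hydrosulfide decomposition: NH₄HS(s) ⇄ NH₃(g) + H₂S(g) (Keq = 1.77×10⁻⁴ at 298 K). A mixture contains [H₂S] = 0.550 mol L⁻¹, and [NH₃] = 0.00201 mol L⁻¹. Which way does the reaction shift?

(NH₄HS is a pure solid — omitted from Q.)
Q = [NH₃]·[H₂S] = (0.00201)·(0.550) = 0.00111
Q = 0.00111 > Keq = 1.77×10⁻⁴, so the reverse reaction proceeds.

reverse (toward reactants)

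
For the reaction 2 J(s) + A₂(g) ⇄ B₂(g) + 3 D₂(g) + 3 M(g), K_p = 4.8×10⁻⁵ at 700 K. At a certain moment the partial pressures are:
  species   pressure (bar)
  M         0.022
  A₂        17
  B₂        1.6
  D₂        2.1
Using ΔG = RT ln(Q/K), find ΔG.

(J is a pure solid — omitted from Q_p.)
Q_p = P(B₂)·P(D₂)³·P(M)³ / P(A₂) = (1.6)·(2.1)³·(0.022)³ / (17) = 9.28×10⁻⁶
ΔG = RT ln(Q_p/K_p) = (8.314 J mol⁻¹ K⁻¹)(700 K) × ln(9.28×10⁻⁶/4.8×10⁻⁵)
   = (5.820 kJ/mol)(-1.643) = -9.56 kJ/mol
ΔG < 0, so the forward reaction is spontaneous (proceeds forward).

ΔG = -9.56 kJ/mol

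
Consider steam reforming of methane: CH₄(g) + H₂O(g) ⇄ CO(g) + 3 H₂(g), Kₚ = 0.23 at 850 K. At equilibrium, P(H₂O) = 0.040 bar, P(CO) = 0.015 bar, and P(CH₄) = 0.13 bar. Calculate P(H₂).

P(H₂) = 0.43 bar

At equilibrium, Kₚ = P(CO)·P(H₂)³ / (P(CH₄)·P(H₂O)) = 0.23.
(0.015)·(P(H₂))³ / ((0.13)·(0.040)) = 0.23
P(H₂)³ = 0.0797 ⇒ P(H₂) = 0.43 bar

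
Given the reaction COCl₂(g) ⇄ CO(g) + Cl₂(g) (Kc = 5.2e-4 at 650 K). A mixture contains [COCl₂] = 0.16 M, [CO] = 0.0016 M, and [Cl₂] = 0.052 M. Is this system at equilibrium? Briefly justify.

Qc = [CO]·[Cl₂] / [COCl₂] = (0.0016)·(0.052) / (0.16) = 5.2e-4
Qc = 5.2e-4 = Kc; the system is at equilibrium.

yes, at equilibrium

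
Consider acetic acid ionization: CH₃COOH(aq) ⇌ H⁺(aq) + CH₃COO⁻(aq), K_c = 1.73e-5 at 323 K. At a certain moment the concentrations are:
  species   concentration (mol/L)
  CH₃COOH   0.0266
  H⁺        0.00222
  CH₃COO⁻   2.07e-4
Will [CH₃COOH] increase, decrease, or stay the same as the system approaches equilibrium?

Q_c = [H⁺]·[CH₃COO⁻] / [CH₃COOH] = (0.00222)·(2.07e-4) / (0.0266) = 1.73e-5
Q_c = 1.73e-5 = K_c; the system is at equilibrium.

stay the same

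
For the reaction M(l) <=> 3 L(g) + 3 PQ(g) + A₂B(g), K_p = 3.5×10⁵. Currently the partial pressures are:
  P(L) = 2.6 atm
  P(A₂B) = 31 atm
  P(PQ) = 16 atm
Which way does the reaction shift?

(M is a pure liquid — omitted from Q_p.)
Q_p = P(L)³·P(PQ)³·P(A₂B) = (2.6)³·(16)³·(31) = 2.2×10⁶
Q_p = 2.2×10⁶ > K_p = 3.5×10⁵, so the reverse reaction proceeds.

to the left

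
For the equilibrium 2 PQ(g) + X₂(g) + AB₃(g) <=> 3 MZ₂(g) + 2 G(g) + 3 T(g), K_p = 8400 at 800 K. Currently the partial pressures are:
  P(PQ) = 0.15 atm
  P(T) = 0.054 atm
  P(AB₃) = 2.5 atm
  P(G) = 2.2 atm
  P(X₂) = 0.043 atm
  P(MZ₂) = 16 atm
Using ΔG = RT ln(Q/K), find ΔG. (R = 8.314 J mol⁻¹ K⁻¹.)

Q_p = P(MZ₂)³·P(G)²·P(T)³ / (P(PQ)²·P(X₂)·P(AB₃)) = (16)³·(2.2)²·(0.054)³ / ((0.15)²·(0.043)·(2.5)) = 1290
ΔG = RT ln(Q_p/K_p) = (8.314 J mol⁻¹ K⁻¹)(800 K) × ln(1290/8400)
   = (6.651 kJ/mol)(-1.874) = -12.5 kJ/mol
ΔG < 0, so the forward reaction is spontaneous (proceeds forward).

ΔG = -12.5 kJ/mol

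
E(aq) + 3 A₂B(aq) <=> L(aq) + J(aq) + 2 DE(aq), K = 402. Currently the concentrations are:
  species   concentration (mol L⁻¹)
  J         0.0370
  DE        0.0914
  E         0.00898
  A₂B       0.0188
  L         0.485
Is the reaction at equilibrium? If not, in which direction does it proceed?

Q = [L]·[J]·[DE]² / ([E]·[A₂B]³) = (0.485)·(0.0370)·(0.0914)² / ((0.00898)·(0.0188)³) = 2510
Q = 2510 > K = 402, so the reverse reaction proceeds.

reverse (toward reactants)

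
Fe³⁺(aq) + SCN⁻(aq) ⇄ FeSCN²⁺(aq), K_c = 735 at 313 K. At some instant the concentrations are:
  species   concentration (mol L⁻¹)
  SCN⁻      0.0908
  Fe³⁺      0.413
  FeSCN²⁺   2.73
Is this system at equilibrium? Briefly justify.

no; Q < K, reaction proceeds forward

Q_c = [FeSCN²⁺] / ([Fe³⁺]·[SCN⁻]) = (2.73) / ((0.413)·(0.0908)) = 72.8
Q_c = 72.8 < K_c = 735: net forward reaction.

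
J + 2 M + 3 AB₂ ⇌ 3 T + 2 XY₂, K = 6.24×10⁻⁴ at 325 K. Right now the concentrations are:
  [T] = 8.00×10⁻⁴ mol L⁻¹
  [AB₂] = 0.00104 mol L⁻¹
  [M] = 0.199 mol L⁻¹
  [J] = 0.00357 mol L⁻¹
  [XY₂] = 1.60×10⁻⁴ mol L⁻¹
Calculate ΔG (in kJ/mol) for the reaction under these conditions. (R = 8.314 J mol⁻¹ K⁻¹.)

ΔG = -5.47 kJ/mol

Q = [T]³·[XY₂]² / ([J]·[M]²·[AB₂]³) = (8.00×10⁻⁴)³·(1.60×10⁻⁴)² / ((0.00357)·(0.199)²·(0.00104)³) = 8.24×10⁻⁵
ΔG = RT ln(Q/K) = (8.314 J mol⁻¹ K⁻¹)(325 K) × ln(8.24×10⁻⁵/6.24×10⁻⁴)
   = (2.702 kJ/mol)(-2.025) = -5.47 kJ/mol
ΔG < 0, so the forward reaction is spontaneous (proceeds forward).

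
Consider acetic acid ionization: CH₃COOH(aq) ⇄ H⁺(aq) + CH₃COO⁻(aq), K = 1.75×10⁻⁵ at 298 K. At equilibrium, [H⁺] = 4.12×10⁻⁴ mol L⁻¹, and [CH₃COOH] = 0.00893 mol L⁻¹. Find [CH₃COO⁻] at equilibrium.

At equilibrium, K = [H⁺]·[CH₃COO⁻] / [CH₃COOH] = 1.75×10⁻⁵.
(4.12×10⁻⁴)·([CH₃COO⁻]) / (0.00893) = 1.75×10⁻⁵
[CH₃COO⁻] = 3.79×10⁻⁴ mol L⁻¹

[CH₃COO⁻] = 3.79×10⁻⁴ mol L⁻¹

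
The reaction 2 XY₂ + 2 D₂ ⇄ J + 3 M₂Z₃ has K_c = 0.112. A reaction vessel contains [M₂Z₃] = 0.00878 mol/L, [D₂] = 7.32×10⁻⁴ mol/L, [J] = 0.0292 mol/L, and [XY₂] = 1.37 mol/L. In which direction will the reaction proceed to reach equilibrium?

forward (toward products)

Q_c = [J]·[M₂Z₃]³ / ([XY₂]²·[D₂]²) = (0.0292)·(0.00878)³ / ((1.37)²·(7.32×10⁻⁴)²) = 0.0197
Q_c = 0.0197 < K_c = 0.112, so the forward reaction proceeds.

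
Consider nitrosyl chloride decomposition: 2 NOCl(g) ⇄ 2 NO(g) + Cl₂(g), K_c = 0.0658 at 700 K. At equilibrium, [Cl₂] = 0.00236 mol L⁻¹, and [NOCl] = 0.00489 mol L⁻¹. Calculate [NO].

[NO] = 0.0258 mol L⁻¹

At equilibrium, K_c = [NO]²·[Cl₂] / [NOCl]² = 0.0658.
([NO])²·(0.00236) / (0.00489)² = 0.0658
[NO]² = 6.67e-4 ⇒ [NO] = 0.0258 mol L⁻¹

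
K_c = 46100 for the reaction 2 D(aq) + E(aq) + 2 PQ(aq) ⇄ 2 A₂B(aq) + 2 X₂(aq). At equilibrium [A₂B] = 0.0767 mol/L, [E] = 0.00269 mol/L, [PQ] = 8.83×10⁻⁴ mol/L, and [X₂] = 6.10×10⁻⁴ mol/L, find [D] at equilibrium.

At equilibrium, K_c = [A₂B]²·[X₂]² / ([D]²·[E]·[PQ]²) = 46100.
(0.0767)²·(6.10×10⁻⁴)² / (([D])²·(0.00269)·(8.83×10⁻⁴)²) = 46100
[D]² = 2.26×10⁻⁵ ⇒ [D] = 0.00476 mol/L

[D] = 0.00476 mol/L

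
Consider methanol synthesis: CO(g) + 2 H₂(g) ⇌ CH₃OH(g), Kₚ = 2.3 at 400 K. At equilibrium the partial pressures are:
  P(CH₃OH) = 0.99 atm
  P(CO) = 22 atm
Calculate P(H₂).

P(H₂) = 0.14 atm

At equilibrium, Kₚ = P(CH₃OH) / (P(CO)·P(H₂)²) = 2.3.
(0.99) / ((22)·(P(H₂))²) = 2.3
P(H₂)² = 0.0196 ⇒ P(H₂) = 0.14 atm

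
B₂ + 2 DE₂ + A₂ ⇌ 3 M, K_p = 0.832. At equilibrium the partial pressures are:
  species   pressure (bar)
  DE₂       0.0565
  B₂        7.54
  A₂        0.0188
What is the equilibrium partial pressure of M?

P(M) = 0.0722 bar

At equilibrium, K_p = P(M)³ / (P(B₂)·P(DE₂)²·P(A₂)) = 0.832.
(P(M))³ / ((7.54)·(0.0565)²·(0.0188)) = 0.832
P(M)³ = 3.76×10⁻⁴ ⇒ P(M) = 0.0722 bar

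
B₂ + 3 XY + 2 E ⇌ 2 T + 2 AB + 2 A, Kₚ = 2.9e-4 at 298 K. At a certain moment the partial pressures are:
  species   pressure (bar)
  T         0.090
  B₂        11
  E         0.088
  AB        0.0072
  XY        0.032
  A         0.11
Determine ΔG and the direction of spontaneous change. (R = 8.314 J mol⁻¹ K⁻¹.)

ΔG = 4.55 kJ/mol; the forward reaction is non-spontaneous

Qₚ = P(T)²·P(AB)²·P(A)² / (P(B₂)·P(XY)³·P(E)²) = (0.090)²·(0.0072)²·(0.11)² / ((11)·(0.032)³·(0.088)²) = 0.00182
ΔG = RT ln(Qₚ/Kₚ) = (8.314 J mol⁻¹ K⁻¹)(298 K) × ln(0.00182/2.9e-4)
   = (2.478 kJ/mol)(1.837) = 4.55 kJ/mol
ΔG > 0, so the forward reaction is non-spontaneous (proceeds in reverse).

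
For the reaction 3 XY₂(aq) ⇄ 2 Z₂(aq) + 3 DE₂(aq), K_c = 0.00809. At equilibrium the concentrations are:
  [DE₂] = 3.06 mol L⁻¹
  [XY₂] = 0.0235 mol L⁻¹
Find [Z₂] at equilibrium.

[Z₂] = 6.05e-5 mol L⁻¹

At equilibrium, K_c = [Z₂]²·[DE₂]³ / [XY₂]³ = 0.00809.
([Z₂])²·(3.06)³ / (0.0235)³ = 0.00809
[Z₂]² = 3.66e-9 ⇒ [Z₂] = 6.05e-5 mol L⁻¹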